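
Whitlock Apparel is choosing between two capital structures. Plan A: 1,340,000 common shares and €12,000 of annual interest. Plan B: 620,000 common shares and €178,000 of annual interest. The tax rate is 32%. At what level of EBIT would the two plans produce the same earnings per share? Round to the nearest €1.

Set EPS_A = EPS_B: (EBIT − €12,000)(1 − 0.32) ÷ 1,340,000 = (EBIT − €178,000)(1 − 0.32) ÷ 620,000.
The (1 − t) factor cancels: (EBIT − 12,000) × 620,000 = (EBIT − 178,000) × 1,340,000.
Solving, EBIT = (178,000·1,340,000 − 12,000·620,000) / (1,340,000 − 620,000) = 231,080,000,000 / 720,000 = 320,944.44.

€320,944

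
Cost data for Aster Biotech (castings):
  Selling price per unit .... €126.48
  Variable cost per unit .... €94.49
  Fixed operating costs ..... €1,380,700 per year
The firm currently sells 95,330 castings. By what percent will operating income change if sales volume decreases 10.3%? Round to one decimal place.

Total contribution margin = 95,330 × €31.99 = €3,049,606.70.
Operating income = contribution − fixed costs = €3,049,606.70 − €1,380,700 = €1,668,906.70.
Degree of operating leverage = €3,049,606.70 / €1,668,906.70 = 1.8273.
%ΔEBIT = DOL × %ΔSales = 1.8273 × -10.3% = -18.8%.

-18.8%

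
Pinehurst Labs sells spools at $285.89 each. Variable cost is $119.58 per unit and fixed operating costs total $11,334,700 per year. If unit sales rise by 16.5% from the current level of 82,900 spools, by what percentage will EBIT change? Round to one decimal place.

+92.8%

Contribution at this volume is 82,900 × $166.31 = $13,787,099.00.
EBIT = $13,787,099.00 − $11,334,700 = $2,452,399.00.
So DOL = total CM / EBIT = $13,787,099.00 / $2,452,399.00 = 5.6219.
So EBIT moves 5.6219 × (+16.5%) = +92.8%.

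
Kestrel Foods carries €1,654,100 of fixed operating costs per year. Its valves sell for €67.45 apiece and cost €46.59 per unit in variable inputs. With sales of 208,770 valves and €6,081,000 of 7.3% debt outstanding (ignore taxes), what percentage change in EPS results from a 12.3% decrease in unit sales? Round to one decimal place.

Total contribution margin = 208,770 × €20.86 = €4,354,942.20.
Operating income = contribution − fixed costs = €4,354,942.20 − €1,654,100 = €2,700,842.20.
After interest of €443,913.00, pre-tax earnings = €2,256,929.20.
DCL = total CM / (EBIT − I) = €4,354,942.20 / €2,256,929.20 = 1.9296.
EPS therefore changes by 1.9296 × (-12.3%) = -23.7%.

-23.7%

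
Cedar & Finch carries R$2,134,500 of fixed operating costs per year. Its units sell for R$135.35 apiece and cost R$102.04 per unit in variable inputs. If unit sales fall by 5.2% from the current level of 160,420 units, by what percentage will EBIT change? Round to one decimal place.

Total contribution margin = 160,420 × R$33.31 = R$5,343,590.20.
EBIT = R$5,343,590.20 − R$2,134,500 = R$3,209,090.20.
So DOL = total CM / EBIT = R$5,343,590.20 / R$3,209,090.20 = 1.6651.
%ΔEBIT = DOL × %ΔSales = 1.6651 × -5.2% = -8.7%.

-8.7%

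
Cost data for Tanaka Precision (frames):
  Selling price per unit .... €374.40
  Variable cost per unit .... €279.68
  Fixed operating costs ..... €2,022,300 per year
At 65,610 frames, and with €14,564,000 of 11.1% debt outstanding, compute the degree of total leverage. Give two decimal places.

Total contribution margin = 65,610 × €94.72 = €6,214,579.20.
Subtracting fixed costs: EBIT = €6,214,579.20 − €2,022,300 = €4,192,279.20. Interest = €1,616,604.00.
DOL = €6,214,579.20 ÷ €4,192,279.20 = 1.4824; DFL = €4,192,279.20 ÷ €2,575,675.20 = 1.6276.
Combined leverage = 1.4824 × 1.6276 = 2.4128.

2.41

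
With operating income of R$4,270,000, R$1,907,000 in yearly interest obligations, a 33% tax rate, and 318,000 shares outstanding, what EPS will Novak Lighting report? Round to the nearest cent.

Interest = R$1,907,000.00, so EBT = R$4,270,000 − R$1,907,000.00 = R$2,363,000.00.
Net income = R$2,363,000.00 × (1 − 0.33) = R$1,583,210.00.
EPS = R$1,583,210.00 ÷ 318,000 = R$4.98.

R$4.98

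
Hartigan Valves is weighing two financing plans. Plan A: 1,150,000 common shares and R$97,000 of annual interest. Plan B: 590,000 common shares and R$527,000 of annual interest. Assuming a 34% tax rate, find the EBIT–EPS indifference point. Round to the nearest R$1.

R$980,036

At indifference, (EBIT − 97,000)(1 − t)/1,150,000 = (EBIT − 527,000)(1 − t)/590,000.
The (1 − t) factor cancels: (EBIT − 97,000) × 590,000 = (EBIT − 527,000) × 1,150,000.
Solving, EBIT = (527,000·1,150,000 − 97,000·590,000) / (1,150,000 − 590,000) = 548,820,000,000 / 560,000 = 980,035.71.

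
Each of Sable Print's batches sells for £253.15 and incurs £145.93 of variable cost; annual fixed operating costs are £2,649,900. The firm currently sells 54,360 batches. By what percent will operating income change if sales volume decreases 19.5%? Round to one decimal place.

-35.8%

Total contribution margin = 54,360 × £107.22 = £5,828,479.20.
EBIT = £5,828,479.20 − £2,649,900 = £3,178,579.20.
DOL = contribution ÷ EBIT = £5,828,479.20 ÷ £3,178,579.20 = 1.8337.
Operating income changes by 1.8337 × -19.5% = -35.8%.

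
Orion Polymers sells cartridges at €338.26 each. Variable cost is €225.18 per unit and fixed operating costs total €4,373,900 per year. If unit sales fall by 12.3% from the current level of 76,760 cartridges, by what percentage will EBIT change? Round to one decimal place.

-24.8%

Contribution at this volume is 76,760 × €113.08 = €8,680,020.80.
Subtracting fixed costs: EBIT = €8,680,020.80 − €4,373,900 = €4,306,120.80.
So DOL = total CM / EBIT = €8,680,020.80 / €4,306,120.80 = 2.0157.
So EBIT moves 2.0157 × (-12.3%) = -24.8%.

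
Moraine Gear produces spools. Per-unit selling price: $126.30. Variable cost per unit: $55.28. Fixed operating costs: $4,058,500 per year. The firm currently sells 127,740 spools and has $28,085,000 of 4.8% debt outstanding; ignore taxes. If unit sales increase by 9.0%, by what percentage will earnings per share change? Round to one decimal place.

+22.3%

Contribution at this volume is 127,740 × $71.02 = $9,072,094.80.
EBIT = $9,072,094.80 − $4,058,500 = $5,013,594.80.
Interest = $1,348,080.00, so EBIT − I = $3,665,514.80.
DCL = total CM / (EBIT − I) = $9,072,094.80 / $3,665,514.80 = 2.4750.
%ΔEPS = DCL × %ΔSales = 2.4750 × +9.0% = +22.3%.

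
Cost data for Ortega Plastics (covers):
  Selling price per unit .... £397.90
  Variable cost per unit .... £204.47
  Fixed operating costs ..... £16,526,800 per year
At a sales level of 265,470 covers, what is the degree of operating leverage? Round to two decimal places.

At 265,470 units, contribution = 265,470 × £193.43 = £51,349,862.10.
Subtracting fixed costs: EBIT = £51,349,862.10 − £16,526,800 = £34,823,062.10.
So DOL = total CM / EBIT = £51,349,862.10 / £34,823,062.10 = 1.4746.

1.47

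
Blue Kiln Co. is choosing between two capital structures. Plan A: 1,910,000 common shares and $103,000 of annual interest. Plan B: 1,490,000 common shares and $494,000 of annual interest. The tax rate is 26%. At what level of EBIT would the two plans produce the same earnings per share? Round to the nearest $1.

Set EPS_A = EPS_B: (EBIT − $103,000)(1 − 0.26) ÷ 1,910,000 = (EBIT − $494,000)(1 − 0.26) ÷ 1,490,000.
Cancelling (1 − t) and cross-multiplying: 1,490,000·(EBIT − 103,000) = 1,910,000·(EBIT − 494,000).
Solving, EBIT = (494,000·1,910,000 − 103,000·1,490,000) / (1,910,000 − 1,490,000) = 790,070,000,000 / 420,000 = 1,881,119.05.

$1,881,119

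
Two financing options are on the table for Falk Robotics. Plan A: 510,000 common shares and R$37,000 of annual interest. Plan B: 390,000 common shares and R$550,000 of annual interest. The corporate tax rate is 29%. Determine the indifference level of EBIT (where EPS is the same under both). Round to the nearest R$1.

R$2,217,250

At indifference, (EBIT − 37,000)(1 − t)/510,000 = (EBIT − 550,000)(1 − t)/390,000.
Cancelling (1 − t) and cross-multiplying: 390,000·(EBIT − 37,000) = 510,000·(EBIT − 550,000).
EBIT × (510,000 − 390,000) = 550,000 × 510,000 − 37,000 × 390,000 = 266,070,000,000, so EBIT = 266,070,000,000 ÷ 120,000 = 2,217,250.00.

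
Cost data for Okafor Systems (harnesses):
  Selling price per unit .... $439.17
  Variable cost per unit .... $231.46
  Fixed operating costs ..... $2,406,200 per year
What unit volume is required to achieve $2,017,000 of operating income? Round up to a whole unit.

Unit CM = price − variable cost = $439.17 − $231.46 = $207.71.
Required volume = (fixed costs + target profit) ÷ CM = ($2,406,200 + $2,017,000) ÷ $207.71 = 21,295.07, so 21,296 harnesses.

21,296 harnesses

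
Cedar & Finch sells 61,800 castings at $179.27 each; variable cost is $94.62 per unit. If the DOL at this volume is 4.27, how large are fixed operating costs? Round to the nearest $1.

$4,006,225

Total contribution margin = 61,800 × $84.65 = $5,231,370.00.
Since DOL = CM ÷ EBIT, EBIT = $5,231,370.00 ÷ 4.27 = $1,225,145.20.
And FC = contribution − EBIT = $5,231,370.00 − $1,225,145.20 = $4,006,225.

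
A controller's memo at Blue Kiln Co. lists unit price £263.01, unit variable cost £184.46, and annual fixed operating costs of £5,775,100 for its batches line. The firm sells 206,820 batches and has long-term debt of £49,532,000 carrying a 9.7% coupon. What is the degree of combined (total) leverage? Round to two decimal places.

2.87

Contribution at this volume is 206,820 × £78.55 = £16,245,711.00.
Operating income = contribution − fixed costs = £16,245,711.00 − £5,775,100 = £10,470,611.00. Interest = £4,804,604.00, so EBIT − I = £5,666,007.00.
DCL = contribution ÷ (EBIT − I) = £16,245,711.00 ÷ £5,666,007.00 = 2.8672.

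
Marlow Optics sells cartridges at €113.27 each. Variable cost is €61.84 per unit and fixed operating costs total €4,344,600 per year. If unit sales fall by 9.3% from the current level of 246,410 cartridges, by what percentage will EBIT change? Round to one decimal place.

-14.2%

Total contribution margin = 246,410 × €51.43 = €12,672,866.30.
EBIT = €12,672,866.30 − €4,344,600 = €8,328,266.30.
So DOL = total CM / EBIT = €12,672,866.30 / €8,328,266.30 = 1.5217.
Operating income changes by 1.5217 × -9.3% = -14.2%.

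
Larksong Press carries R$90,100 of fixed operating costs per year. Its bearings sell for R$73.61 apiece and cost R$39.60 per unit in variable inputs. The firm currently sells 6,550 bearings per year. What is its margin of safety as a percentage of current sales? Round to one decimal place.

59.6%

Each unit contributes R$73.61 − R$39.60 = R$34.01. Break-even units = R$90,100 ÷ R$34.01 = 2,649.22; break-even revenue = 2,649.22 × R$73.61 = R$195,009.14.
Current sales = 6,550 × R$73.61 = R$482,145.50.
Margin of safety = (R$482,145.50 − R$195,009.14) ÷ R$482,145.50 = 59.6%.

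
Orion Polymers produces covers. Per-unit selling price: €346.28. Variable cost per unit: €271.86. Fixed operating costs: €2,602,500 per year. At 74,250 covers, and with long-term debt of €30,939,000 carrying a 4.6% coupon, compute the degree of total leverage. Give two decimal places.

Total contribution margin = 74,250 × €74.42 = €5,525,685.00.
EBIT = €5,525,685.00 − €2,602,500 = €2,923,185.00. Interest = €1,423,194.00, so EBIT − I = €1,499,991.00.
Degree of total leverage = total CM / (EBIT − interest) = €5,525,685.00 / €1,499,991.00 = 3.6838.

3.68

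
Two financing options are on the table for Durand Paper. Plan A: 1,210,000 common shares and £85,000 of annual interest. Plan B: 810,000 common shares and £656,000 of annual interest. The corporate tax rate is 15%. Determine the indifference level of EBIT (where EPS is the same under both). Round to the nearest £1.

£1,812,275

At indifference, (EBIT − 85,000)(1 − t)/1,210,000 = (EBIT − 656,000)(1 − t)/810,000.
The (1 − t) factor cancels: (EBIT − 85,000) × 810,000 = (EBIT − 656,000) × 1,210,000.
Solving, EBIT = (656,000·1,210,000 − 85,000·810,000) / (1,210,000 − 810,000) = 724,910,000,000 / 400,000 = 1,812,275.00.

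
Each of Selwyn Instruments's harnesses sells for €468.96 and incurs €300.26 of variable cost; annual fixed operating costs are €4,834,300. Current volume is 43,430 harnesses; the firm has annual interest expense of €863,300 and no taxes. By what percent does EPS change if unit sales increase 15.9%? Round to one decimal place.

+71.5%

At 43,430 units, contribution = 43,430 × €168.70 = €7,326,641.00.
Operating income = contribution − fixed costs = €7,326,641.00 − €4,834,300 = €2,492,341.00.
Interest = €863,300.00, so EBIT − I = €1,629,041.00.
Degree of combined leverage = contribution ÷ (EBIT − I) = €7,326,641.00 ÷ €1,629,041.00 = 4.4975.
EPS therefore changes by 4.4975 × (+15.9%) = +71.5%.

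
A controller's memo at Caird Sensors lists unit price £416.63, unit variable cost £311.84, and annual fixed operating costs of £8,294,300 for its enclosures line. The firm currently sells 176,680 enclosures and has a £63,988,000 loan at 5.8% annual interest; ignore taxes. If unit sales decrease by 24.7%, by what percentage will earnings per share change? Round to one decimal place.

Total contribution margin = 176,680 × £104.79 = £18,514,297.20.
Operating income = contribution − fixed costs = £18,514,297.20 − £8,294,300 = £10,219,997.20.
Interest = £3,711,304.00, so EBIT − I = £6,508,693.20.
DCL = total CM / (EBIT − I) = £18,514,297.20 / £6,508,693.20 = 2.8445.
EPS therefore changes by 2.8445 × (-24.7%) = -70.3%.

-70.3%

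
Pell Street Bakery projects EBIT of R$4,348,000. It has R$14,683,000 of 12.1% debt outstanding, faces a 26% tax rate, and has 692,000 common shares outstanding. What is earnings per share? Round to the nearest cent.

R$2.75

Interest = R$1,776,643.00, so EBT = R$4,348,000 − R$1,776,643.00 = R$2,571,357.00.
Net income = R$2,571,357.00 × (1 − 0.26) = R$1,902,804.18.
Per share: R$1,902,804.18 / 692,000 shares = R$2.75.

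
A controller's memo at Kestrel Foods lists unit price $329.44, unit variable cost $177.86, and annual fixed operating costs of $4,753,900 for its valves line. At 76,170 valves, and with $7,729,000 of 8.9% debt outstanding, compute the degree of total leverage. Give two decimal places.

Total contribution margin = 76,170 × $151.58 = $11,545,848.60.
Subtracting fixed costs: EBIT = $11,545,848.60 − $4,753,900 = $6,791,948.60. Interest = $687,881.00, so EBIT − I = $6,104,067.60.
Degree of total leverage = total CM / (EBIT − interest) = $11,545,848.60 / $6,104,067.60 = 1.8915.

1.89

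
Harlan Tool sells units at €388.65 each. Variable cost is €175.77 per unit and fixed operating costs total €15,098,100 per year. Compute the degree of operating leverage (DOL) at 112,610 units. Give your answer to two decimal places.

At 112,610 units, contribution = 112,610 × €212.88 = €23,972,416.80.
Subtracting fixed costs: EBIT = €23,972,416.80 − €15,098,100 = €8,874,316.80.
DOL = contribution ÷ EBIT = €23,972,416.80 ÷ €8,874,316.80 = 2.7013.

2.70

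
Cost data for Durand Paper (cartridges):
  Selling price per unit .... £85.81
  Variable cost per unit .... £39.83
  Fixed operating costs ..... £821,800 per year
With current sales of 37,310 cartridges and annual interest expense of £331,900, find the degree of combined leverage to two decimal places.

3.05

Contribution at this volume is 37,310 × £45.98 = £1,715,513.80.
Operating income = contribution − fixed costs = £1,715,513.80 − £821,800 = £893,713.80. Interest = £331,900.00, so EBIT − I = £561,813.80.
DCL = contribution ÷ (EBIT − I) = £1,715,513.80 ÷ £561,813.80 = 3.0535.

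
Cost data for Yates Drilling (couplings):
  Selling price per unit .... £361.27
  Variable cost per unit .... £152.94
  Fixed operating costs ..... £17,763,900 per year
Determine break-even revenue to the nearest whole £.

£30,804,801

CM per unit = £361.27 − £152.94 = £208.33; CM ratio = £208.33 / £361.27 = 0.5767.
Break-even sales = FC ÷ CM ratio = £17,763,900 × £361.27 / £208.33 = £30,804,801.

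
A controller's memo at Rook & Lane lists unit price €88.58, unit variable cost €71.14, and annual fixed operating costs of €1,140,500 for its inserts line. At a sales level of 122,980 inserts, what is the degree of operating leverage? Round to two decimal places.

2.14

Total contribution margin = 122,980 × €17.44 = €2,144,771.20.
EBIT = €2,144,771.20 − €1,140,500 = €1,004,271.20.
DOL = contribution ÷ EBIT = €2,144,771.20 ÷ €1,004,271.20 = 2.1356.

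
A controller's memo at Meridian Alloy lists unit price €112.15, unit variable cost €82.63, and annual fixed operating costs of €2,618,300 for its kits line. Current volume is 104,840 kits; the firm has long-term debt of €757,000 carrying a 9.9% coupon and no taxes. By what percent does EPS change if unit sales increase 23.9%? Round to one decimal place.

Total contribution margin = 104,840 × €29.52 = €3,094,876.80.
Operating income = contribution − fixed costs = €3,094,876.80 − €2,618,300 = €476,576.80.
After interest of €74,943.00, pre-tax earnings = €401,633.80.
DCL = total CM / (EBIT − I) = €3,094,876.80 / €401,633.80 = 7.7057.
EPS therefore changes by 7.7057 × (+23.9%) = +184.2%.

+184.2%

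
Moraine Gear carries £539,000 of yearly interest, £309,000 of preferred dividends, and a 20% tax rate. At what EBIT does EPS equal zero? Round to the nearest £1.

£925,250

Preferred dividends are paid after tax, so their pre-tax equivalent is £309,000 ÷ (1 − 0.20) = £386,250.00.
Financial break-even EBIT = interest + D_p ÷ (1 − t) = £539,000 + £386,250.00 = £925,250.00.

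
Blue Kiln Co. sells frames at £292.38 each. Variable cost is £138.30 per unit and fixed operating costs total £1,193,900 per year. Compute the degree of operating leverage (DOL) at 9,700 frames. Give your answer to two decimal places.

4.97

Total contribution margin = 9,700 × £154.08 = £1,494,576.00.
Operating income = contribution − fixed costs = £1,494,576.00 − £1,193,900 = £300,676.00.
DOL = contribution ÷ EBIT = £1,494,576.00 ÷ £300,676.00 = 4.9707.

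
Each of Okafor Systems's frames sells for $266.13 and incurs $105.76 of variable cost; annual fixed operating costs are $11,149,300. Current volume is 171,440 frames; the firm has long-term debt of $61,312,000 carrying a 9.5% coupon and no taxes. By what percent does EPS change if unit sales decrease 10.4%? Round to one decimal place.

-27.2%

At 171,440 units, contribution = 171,440 × $160.37 = $27,493,832.80.
Subtracting fixed costs: EBIT = $27,493,832.80 − $11,149,300 = $16,344,532.80.
After interest of $5,824,640.00, pre-tax earnings = $10,519,892.80.
Degree of combined leverage = contribution ÷ (EBIT − I) = $27,493,832.80 ÷ $10,519,892.80 = 2.6135.
EPS therefore changes by 2.6135 × (-10.4%) = -27.2%.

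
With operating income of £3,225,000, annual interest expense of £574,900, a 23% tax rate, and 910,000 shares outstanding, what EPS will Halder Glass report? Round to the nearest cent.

Pre-tax income = £3,225,000 − £574,900.00 = £2,650,100.00.
Net income = £2,650,100.00 × (1 − 0.23) = £2,040,577.00.
EPS = £2,040,577.00 ÷ 910,000 = £2.24.

£2.24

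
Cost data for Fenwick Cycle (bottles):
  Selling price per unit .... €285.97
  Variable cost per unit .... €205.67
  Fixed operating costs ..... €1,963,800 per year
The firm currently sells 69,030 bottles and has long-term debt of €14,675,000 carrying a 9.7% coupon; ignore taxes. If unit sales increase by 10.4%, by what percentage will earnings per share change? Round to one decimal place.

Contribution at this volume is 69,030 × €80.30 = €5,543,109.00.
Operating income = contribution − fixed costs = €5,543,109.00 − €1,963,800 = €3,579,309.00.
Interest = €1,423,475.00, so EBIT − I = €2,155,834.00.
DCL = total CM / (EBIT − I) = €5,543,109.00 / €2,155,834.00 = 2.5712.
EPS therefore changes by 2.5712 × (+10.4%) = +26.7%.

+26.7%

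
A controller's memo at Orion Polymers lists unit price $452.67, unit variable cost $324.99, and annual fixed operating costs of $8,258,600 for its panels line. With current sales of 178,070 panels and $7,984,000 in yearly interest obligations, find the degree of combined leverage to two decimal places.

Contribution at this volume is 178,070 × $127.68 = $22,735,977.60.
EBIT = $22,735,977.60 − $8,258,600 = $14,477,377.60. Interest = $7,984,000.00.
DOL = $22,735,977.60 ÷ $14,477,377.60 = 1.5704; DFL = $14,477,377.60 ÷ $6,493,377.60 = 2.2296.
DCL = DOL × DFL = 1.5704 × 2.2296 = 3.5014.

3.50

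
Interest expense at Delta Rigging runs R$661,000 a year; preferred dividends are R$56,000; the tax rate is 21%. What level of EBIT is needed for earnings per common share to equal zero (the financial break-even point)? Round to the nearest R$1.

Preferred dividends are paid after tax, so their pre-tax equivalent is R$56,000 ÷ (1 − 0.21) = R$70,886.08.
EPS = 0 when EBIT covers interest plus the pre-tax preferred burden: R$661,000 + R$70,886.08 = R$731,886.08.

R$731,886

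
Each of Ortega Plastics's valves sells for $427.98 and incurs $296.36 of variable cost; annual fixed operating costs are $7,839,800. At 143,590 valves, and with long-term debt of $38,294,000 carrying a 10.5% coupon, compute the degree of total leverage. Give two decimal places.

2.69

Total contribution margin = 143,590 × $131.62 = $18,899,315.80.
EBIT = $18,899,315.80 − $7,839,800 = $11,059,515.80. Interest = $4,020,870.00, so EBIT − I = $7,038,645.80.
Degree of total leverage = total CM / (EBIT − interest) = $18,899,315.80 / $7,038,645.80 = 2.6851.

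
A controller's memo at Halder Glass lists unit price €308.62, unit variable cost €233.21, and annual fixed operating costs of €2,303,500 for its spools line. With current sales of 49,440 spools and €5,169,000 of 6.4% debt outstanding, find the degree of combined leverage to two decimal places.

Total contribution margin = 49,440 × €75.41 = €3,728,270.40.
Operating income = contribution − fixed costs = €3,728,270.40 − €2,303,500 = €1,424,770.40. Interest = €330,816.00, so EBIT − I = €1,093,954.40.
DCL = contribution ÷ (EBIT − I) = €3,728,270.40 ÷ €1,093,954.40 = 3.4081.

3.41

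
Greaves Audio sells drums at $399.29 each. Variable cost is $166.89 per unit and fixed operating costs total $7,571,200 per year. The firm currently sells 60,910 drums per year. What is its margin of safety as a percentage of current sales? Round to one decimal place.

Each unit contributes $399.29 − $166.89 = $232.40. Break-even units = $7,571,200 ÷ $232.40 = 32,578.31; break-even revenue = 32,578.31 × $399.29 = $13,008,194.70.
Actual sales revenue = 60,910 × $399.29 = $24,320,753.90.
Margin of safety = ($24,320,753.90 − $13,008,194.70) ÷ $24,320,753.90 = 46.5%.

46.5%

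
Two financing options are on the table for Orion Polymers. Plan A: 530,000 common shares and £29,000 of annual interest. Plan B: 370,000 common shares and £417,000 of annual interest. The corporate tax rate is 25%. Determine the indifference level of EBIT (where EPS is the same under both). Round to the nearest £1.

At indifference, (EBIT − 29,000)(1 − t)/530,000 = (EBIT − 417,000)(1 − t)/370,000.
The (1 − t) factor cancels: (EBIT − 29,000) × 370,000 = (EBIT − 417,000) × 530,000.
EBIT × (530,000 − 370,000) = 417,000 × 530,000 − 29,000 × 370,000 = 210,280,000,000, so EBIT = 210,280,000,000 ÷ 160,000 = 1,314,250.00.

£1,314,250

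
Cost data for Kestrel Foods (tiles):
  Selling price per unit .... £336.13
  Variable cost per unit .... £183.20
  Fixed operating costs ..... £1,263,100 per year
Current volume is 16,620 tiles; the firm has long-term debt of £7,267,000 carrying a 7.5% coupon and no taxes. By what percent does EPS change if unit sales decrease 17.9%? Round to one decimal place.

At 16,620 units, contribution = 16,620 × £152.93 = £2,541,696.60.
Subtracting fixed costs: EBIT = £2,541,696.60 − £1,263,100 = £1,278,596.60.
After interest of £545,025.00, pre-tax earnings = £733,571.60.
Degree of combined leverage = contribution ÷ (EBIT − I) = £2,541,696.60 ÷ £733,571.60 = 3.4648.
%ΔEPS = DCL × %ΔSales = 3.4648 × -17.9% = -62.0%.

-62.0%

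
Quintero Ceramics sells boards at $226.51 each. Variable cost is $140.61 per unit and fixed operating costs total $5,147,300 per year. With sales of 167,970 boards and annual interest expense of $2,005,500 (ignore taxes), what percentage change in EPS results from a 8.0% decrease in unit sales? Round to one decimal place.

At 167,970 units, contribution = 167,970 × $85.90 = $14,428,623.00.
EBIT = $14,428,623.00 − $5,147,300 = $9,281,323.00.
Interest = $2,005,500.00, so EBIT − I = $7,275,823.00.
DCL = total CM / (EBIT − I) = $14,428,623.00 / $7,275,823.00 = 1.9831.
%ΔEPS = DCL × %ΔSales = 1.9831 × -8.0% = -15.9%.

-15.9%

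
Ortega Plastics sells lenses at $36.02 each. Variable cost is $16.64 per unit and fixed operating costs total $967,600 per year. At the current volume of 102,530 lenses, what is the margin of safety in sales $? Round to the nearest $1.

Unit CM = price − variable cost = $36.02 − $16.64 = $19.38. Break-even units = $967,600 ÷ $19.38 = 49,927.76; break-even revenue = 49,927.76 × $36.02 = $1,798,397.94.
Actual sales revenue = 102,530 × $36.02 = $3,693,130.60.
Margin of safety = $3,693,130.60 − $1,798,397.94 = $1,894,733.

$1,894,733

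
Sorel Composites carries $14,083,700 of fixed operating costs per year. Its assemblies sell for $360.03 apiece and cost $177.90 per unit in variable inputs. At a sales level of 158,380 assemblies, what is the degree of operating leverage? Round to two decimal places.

At 158,380 units, contribution = 158,380 × $182.13 = $28,845,749.40.
EBIT = $28,845,749.40 − $14,083,700 = $14,762,049.40.
So DOL = total CM / EBIT = $28,845,749.40 / $14,762,049.40 = 1.9540.

1.95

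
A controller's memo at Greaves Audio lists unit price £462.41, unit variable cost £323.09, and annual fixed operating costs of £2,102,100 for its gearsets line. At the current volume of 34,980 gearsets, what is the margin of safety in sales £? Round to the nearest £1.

Each unit contributes £462.41 − £323.09 = £139.32. Break-even units = £2,102,100 ÷ £139.32 = 15,088.29; break-even revenue = 15,088.29 × £462.41 = £6,976,974.31.
Current sales = 34,980 × £462.41 = £16,175,101.80.
Margin of safety = £16,175,101.80 − £6,976,974.31 = £9,198,127.

£9,198,127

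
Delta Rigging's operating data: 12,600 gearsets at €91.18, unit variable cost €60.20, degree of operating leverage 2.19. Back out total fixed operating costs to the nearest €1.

€212,107

Total contribution margin = 12,600 × €30.98 = €390,348.00.
Since DOL = CM ÷ EBIT, EBIT = €390,348.00 ÷ 2.19 = €178,241.10.
Fixed costs = CM − EBIT = €390,348.00 − €178,241.10 = €212,107.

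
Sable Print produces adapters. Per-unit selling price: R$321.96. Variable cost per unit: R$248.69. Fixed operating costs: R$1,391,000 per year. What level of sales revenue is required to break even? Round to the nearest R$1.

R$6,112,275

CM per unit = R$321.96 − R$248.69 = R$73.27; CM ratio = R$73.27 / R$321.96 = 0.2276.
Break-even revenue = fixed costs × price ÷ CM = R$1,391,000 × R$321.96 ÷ R$73.27 = R$6,112,275.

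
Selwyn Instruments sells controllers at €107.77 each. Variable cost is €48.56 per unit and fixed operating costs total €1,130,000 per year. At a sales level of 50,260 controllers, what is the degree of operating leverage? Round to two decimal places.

1.61

Total contribution margin = 50,260 × €59.21 = €2,975,894.60.
EBIT = €2,975,894.60 − €1,130,000 = €1,845,894.60.
Degree of operating leverage = €2,975,894.60 / €1,845,894.60 = 1.6122.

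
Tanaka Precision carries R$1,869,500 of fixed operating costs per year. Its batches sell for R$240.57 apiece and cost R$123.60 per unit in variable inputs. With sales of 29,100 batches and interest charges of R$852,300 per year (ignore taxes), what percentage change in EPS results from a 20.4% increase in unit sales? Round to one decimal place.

+101.8%

Contribution at this volume is 29,100 × R$116.97 = R$3,403,827.00.
Subtracting fixed costs: EBIT = R$3,403,827.00 − R$1,869,500 = R$1,534,327.00.
After interest of R$852,300.00, pre-tax earnings = R$682,027.00.
DCL = total CM / (EBIT − I) = R$3,403,827.00 / R$682,027.00 = 4.9908.
EPS therefore changes by 4.9908 × (+20.4%) = +101.8%.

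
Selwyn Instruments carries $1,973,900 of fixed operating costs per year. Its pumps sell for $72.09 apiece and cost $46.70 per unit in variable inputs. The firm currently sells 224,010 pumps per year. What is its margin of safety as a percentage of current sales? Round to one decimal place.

65.3%

Each unit contributes $72.09 − $46.70 = $25.39. Break-even units = $1,973,900 ÷ $25.39 = 77,743.21; break-even revenue = 77,743.21 × $72.09 = $5,604,507.72.
Current sales = 224,010 × $72.09 = $16,148,880.90.
Margin of safety = ($16,148,880.90 − $5,604,507.72) ÷ $16,148,880.90 = 65.3%.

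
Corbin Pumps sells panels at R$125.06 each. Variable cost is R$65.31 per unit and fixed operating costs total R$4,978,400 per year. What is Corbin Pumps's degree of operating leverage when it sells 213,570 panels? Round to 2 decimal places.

Contribution at this volume is 213,570 × R$59.75 = R$12,760,807.50.
Subtracting fixed costs: EBIT = R$12,760,807.50 − R$4,978,400 = R$7,782,407.50.
Degree of operating leverage = R$12,760,807.50 / R$7,782,407.50 = 1.6397.

1.64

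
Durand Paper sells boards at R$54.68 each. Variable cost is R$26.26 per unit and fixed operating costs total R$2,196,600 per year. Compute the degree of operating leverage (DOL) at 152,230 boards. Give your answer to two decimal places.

Contribution at this volume is 152,230 × R$28.42 = R$4,326,376.60.
Subtracting fixed costs: EBIT = R$4,326,376.60 − R$2,196,600 = R$2,129,776.60.
DOL = contribution ÷ EBIT = R$4,326,376.60 ÷ R$2,129,776.60 = 2.0314.

2.03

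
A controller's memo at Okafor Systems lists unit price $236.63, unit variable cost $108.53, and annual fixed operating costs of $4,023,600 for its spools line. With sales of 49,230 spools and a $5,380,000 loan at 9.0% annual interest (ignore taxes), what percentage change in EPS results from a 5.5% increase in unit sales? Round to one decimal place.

Contribution at this volume is 49,230 × $128.10 = $6,306,363.00.
EBIT = $6,306,363.00 − $4,023,600 = $2,282,763.00.
After interest of $484,200.00, pre-tax earnings = $1,798,563.00.
DCL = total CM / (EBIT − I) = $6,306,363.00 / $1,798,563.00 = 3.5063.
EPS therefore changes by 3.5063 × (+5.5%) = +19.3%.

+19.3%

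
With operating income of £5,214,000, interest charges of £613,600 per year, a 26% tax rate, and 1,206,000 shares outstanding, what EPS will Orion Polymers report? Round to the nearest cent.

£2.82

Interest = £613,600.00, so EBT = £5,214,000 − £613,600.00 = £4,600,400.00.
Net income = £4,600,400.00 × (1 − 0.26) = £3,404,296.00.
EPS = £3,404,296.00 ÷ 1,206,000 = £2.82.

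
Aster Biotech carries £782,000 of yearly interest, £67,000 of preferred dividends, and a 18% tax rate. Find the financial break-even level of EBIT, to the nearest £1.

Preferred dividends are paid after tax, so their pre-tax equivalent is £67,000 ÷ (1 − 0.18) = £81,707.32.
EPS = 0 when EBIT covers interest plus the pre-tax preferred burden: £782,000 + £81,707.32 = £863,707.32.

£863,707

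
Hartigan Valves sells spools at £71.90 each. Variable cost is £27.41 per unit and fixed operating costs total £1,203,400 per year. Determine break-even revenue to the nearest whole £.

CM per unit = £71.90 − £27.41 = £44.49; CM ratio = £44.49 / £71.90 = 0.6188.
Break-even sales = FC ÷ CM ratio = £1,203,400 × £71.90 / £44.49 = £1,944,807.

£1,944,807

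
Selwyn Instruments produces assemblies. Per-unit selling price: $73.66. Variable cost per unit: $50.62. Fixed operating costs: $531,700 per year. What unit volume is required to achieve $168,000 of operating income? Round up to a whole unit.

30,369 assemblies

Each unit contributes $73.66 − $50.62 = $23.04.
Units = (FC + target) / CM = ($531,700 + $168,000) / $23.04 = 30,368.92, so 30,369 assemblies.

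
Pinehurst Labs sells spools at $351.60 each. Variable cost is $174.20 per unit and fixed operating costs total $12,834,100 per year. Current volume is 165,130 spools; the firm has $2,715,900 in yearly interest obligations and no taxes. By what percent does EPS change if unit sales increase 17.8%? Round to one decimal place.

At 165,130 units, contribution = 165,130 × $177.40 = $29,294,062.00.
EBIT = $29,294,062.00 − $12,834,100 = $16,459,962.00.
Interest = $2,715,900.00, so EBIT − I = $13,744,062.00.
DCL = total CM / (EBIT − I) = $29,294,062.00 / $13,744,062.00 = 2.1314.
EPS therefore changes by 2.1314 × (+17.8%) = +37.9%.

+37.9%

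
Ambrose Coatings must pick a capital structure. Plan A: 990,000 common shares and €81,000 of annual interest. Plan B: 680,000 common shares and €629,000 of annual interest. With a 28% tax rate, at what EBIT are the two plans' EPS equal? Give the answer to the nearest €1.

At indifference, (EBIT − 81,000)(1 − t)/990,000 = (EBIT − 629,000)(1 − t)/680,000.
The (1 − t) factor cancels: (EBIT − 81,000) × 680,000 = (EBIT − 629,000) × 990,000.
Solving, EBIT = (629,000·990,000 − 81,000·680,000) / (990,000 − 680,000) = 567,630,000,000 / 310,000 = 1,831,064.52.

€1,831,065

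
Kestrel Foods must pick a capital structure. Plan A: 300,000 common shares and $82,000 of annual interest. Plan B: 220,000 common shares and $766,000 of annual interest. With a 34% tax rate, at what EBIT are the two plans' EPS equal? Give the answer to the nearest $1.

$2,647,000

Set EPS_A = EPS_B: (EBIT − $82,000)(1 − 0.34) ÷ 300,000 = (EBIT − $766,000)(1 − 0.34) ÷ 220,000.
Cancelling (1 − t) and cross-multiplying: 220,000·(EBIT − 82,000) = 300,000·(EBIT − 766,000).
Solving, EBIT = (766,000·300,000 − 82,000·220,000) / (300,000 − 220,000) = 211,760,000,000 / 80,000 = 2,647,000.00.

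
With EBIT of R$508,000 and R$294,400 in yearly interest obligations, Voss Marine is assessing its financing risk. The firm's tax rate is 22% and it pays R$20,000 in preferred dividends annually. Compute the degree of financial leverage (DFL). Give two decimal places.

Interest = R$294,400.00.
Pre-tax preferred-dividend burden = R$20,000 ÷ (1 − 0.22) = R$25,641.03.
DFL = EBIT ÷ [EBIT − I − D_p/(1−t)] = R$508,000 ÷ [R$508,000 − R$294,400.00 − R$25,641.03] = R$508,000 ÷ R$187,958.97 = 2.7027.

2.70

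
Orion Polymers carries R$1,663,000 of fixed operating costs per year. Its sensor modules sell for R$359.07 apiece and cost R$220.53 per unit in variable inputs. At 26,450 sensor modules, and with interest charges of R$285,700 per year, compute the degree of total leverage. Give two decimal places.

At 26,450 units, contribution = 26,450 × R$138.54 = R$3,664,383.00.
Operating income = contribution − fixed costs = R$3,664,383.00 − R$1,663,000 = R$2,001,383.00. Interest = R$285,700.00, so EBIT − I = R$1,715,683.00.
DCL = contribution ÷ (EBIT − I) = R$3,664,383.00 ÷ R$1,715,683.00 = 2.1358.

2.14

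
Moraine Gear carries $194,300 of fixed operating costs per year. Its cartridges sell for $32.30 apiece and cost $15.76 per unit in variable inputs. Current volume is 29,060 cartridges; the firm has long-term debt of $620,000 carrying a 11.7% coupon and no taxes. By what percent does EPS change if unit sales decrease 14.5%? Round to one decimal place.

Total contribution margin = 29,060 × $16.54 = $480,652.40.
Operating income = contribution − fixed costs = $480,652.40 − $194,300 = $286,352.40.
Interest = $72,540.00, so EBIT − I = $213,812.40.
Degree of combined leverage = contribution ÷ (EBIT − I) = $480,652.40 ÷ $213,812.40 = 2.2480.
EPS therefore changes by 2.2480 × (-14.5%) = -32.6%.

-32.6%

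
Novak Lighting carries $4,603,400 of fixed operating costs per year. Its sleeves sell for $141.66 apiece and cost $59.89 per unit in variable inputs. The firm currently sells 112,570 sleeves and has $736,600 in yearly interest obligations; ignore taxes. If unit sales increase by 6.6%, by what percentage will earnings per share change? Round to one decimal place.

+15.7%

At 112,570 units, contribution = 112,570 × $81.77 = $9,204,848.90.
Operating income = contribution − fixed costs = $9,204,848.90 − $4,603,400 = $4,601,448.90.
After interest of $736,600.00, pre-tax earnings = $3,864,848.90.
DCL = total CM / (EBIT − I) = $9,204,848.90 / $3,864,848.90 = 2.3817.
EPS therefore changes by 2.3817 × (+6.6%) = +15.7%.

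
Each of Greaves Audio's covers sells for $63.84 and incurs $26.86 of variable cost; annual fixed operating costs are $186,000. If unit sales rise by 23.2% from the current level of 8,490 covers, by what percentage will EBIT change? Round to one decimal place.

+56.9%

At 8,490 units, contribution = 8,490 × $36.98 = $313,960.20.
Operating income = contribution − fixed costs = $313,960.20 − $186,000 = $127,960.20.
DOL = contribution ÷ EBIT = $313,960.20 ÷ $127,960.20 = 2.4536.
%ΔEBIT = DOL × %ΔSales = 2.4536 × +23.2% = +56.9%.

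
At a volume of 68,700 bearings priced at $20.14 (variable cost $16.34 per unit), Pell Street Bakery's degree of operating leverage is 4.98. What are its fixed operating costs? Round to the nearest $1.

Contribution at this volume is 68,700 × $3.80 = $261,060.00.
DOL = contribution / EBIT, so EBIT = $261,060.00 / 4.98 = $52,421.69.
And FC = contribution − EBIT = $261,060.00 − $52,421.69 = $208,638.

$208,638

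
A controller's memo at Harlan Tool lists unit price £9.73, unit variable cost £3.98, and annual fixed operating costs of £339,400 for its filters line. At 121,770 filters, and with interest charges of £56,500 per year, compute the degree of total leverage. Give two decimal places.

2.30

Contribution at this volume is 121,770 × £5.75 = £700,177.50.
Subtracting fixed costs: EBIT = £700,177.50 − £339,400 = £360,777.50. Interest = £56,500.00, so EBIT − I = £304,277.50.
Degree of total leverage = total CM / (EBIT − interest) = £700,177.50 / £304,277.50 = 2.3011.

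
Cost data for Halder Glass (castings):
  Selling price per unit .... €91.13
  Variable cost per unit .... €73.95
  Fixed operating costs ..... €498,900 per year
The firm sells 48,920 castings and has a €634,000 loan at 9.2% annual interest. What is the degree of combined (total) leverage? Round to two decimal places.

2.97

Total contribution margin = 48,920 × €17.18 = €840,445.60.
Operating income = contribution − fixed costs = €840,445.60 − €498,900 = €341,545.60. Interest = €58,328.00, so EBIT − I = €283,217.60.
Degree of total leverage = total CM / (EBIT − interest) = €840,445.60 / €283,217.60 = 2.9675.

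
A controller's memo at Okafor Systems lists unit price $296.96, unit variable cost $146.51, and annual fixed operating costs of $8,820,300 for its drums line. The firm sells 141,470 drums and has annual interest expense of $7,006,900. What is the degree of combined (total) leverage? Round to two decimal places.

3.90

At 141,470 units, contribution = 141,470 × $150.45 = $21,284,161.50.
EBIT = $21,284,161.50 − $8,820,300 = $12,463,861.50. Interest = $7,006,900.00, so EBIT − I = $5,456,961.50.
DCL = contribution ÷ (EBIT − I) = $21,284,161.50 ÷ $5,456,961.50 = 3.9004.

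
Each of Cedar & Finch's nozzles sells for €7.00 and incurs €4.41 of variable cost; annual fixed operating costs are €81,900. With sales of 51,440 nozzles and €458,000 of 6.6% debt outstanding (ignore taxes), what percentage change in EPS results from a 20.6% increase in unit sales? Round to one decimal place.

+130.1%

Contribution at this volume is 51,440 × €2.59 = €133,229.60.
EBIT = €133,229.60 − €81,900 = €51,329.60.
Interest = €30,228.00, so EBIT − I = €21,101.60.
Degree of combined leverage = contribution ÷ (EBIT − I) = €133,229.60 ÷ €21,101.60 = 6.3137.
%ΔEPS = DCL × %ΔSales = 6.3137 × +20.6% = +130.1%.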